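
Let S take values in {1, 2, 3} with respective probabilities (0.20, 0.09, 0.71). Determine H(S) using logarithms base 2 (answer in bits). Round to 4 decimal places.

1.1279 bits

H(S) = −Σ p·log₂ p.
  −(0.20)·log₂(0.20) = 0.46439
  −(0.09)·log₂(0.09) = 0.31265
  −(0.71)·log₂(0.71) = 0.35082
Sum: 0.46439 + 0.31265 + 0.35082 = 1.1279 bits.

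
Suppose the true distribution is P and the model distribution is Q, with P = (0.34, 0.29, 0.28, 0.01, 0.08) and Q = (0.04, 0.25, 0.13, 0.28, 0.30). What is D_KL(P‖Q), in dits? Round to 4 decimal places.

D(P‖Q) = Σ p·log₁₀(p/q).
  0.34·log₁₀(0.34/0.04) = 0.31600
  0.29·log₁₀(0.29/0.25) = 0.01869
  0.28·log₁₀(0.28/0.13) = 0.09330
  0.01·log₁₀(0.01/0.28) = -0.01447
  0.08·log₁₀(0.08/0.30) = -0.04592
D(P‖Q) = 0.3676 dits.

0.3676 dits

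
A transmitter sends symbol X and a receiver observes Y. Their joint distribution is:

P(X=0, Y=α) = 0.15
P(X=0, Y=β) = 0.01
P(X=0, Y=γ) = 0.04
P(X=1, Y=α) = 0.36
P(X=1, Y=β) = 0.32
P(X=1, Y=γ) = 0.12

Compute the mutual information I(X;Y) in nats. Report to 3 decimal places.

Marginals: p(X) = (0.2000, 0.8000), p(Y) = (0.5100, 0.3300, 0.1600).
I(X;Y) = H(X) + H(Y) − H(X,Y).
H(X) = 0.5004, H(Y) = 1.0025, H(X,Y) = 1.4462.
I(X;Y) = 0.5004 + 1.0025 − 1.4462 = 0.057 nats.

0.057 nats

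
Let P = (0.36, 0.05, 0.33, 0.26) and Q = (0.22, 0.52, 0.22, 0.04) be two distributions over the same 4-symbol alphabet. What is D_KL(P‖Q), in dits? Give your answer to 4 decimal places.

0.2956 dits

D(P‖Q) = Σ p·log₁₀(p/q).
  0.36·log₁₀(0.36/0.22) = 0.07700
  0.05·log₁₀(0.05/0.52) = -0.05085
  0.33·log₁₀(0.33/0.22) = 0.05811
  0.26·log₁₀(0.26/0.04) = 0.21136
D(P‖Q) = 0.2956 dits.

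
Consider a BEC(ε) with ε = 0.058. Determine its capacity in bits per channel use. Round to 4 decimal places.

0.9420 bits

Binary erasure channel: capacity C = 1 − ε.
C = 1 − 0.058 = 0.9420 bits per channel use.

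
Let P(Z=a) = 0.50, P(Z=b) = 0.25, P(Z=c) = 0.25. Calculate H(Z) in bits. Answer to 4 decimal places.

H(Z) = −Σ p·log₂ p.
  −(0.50)·log₂(0.50) = 0.50000
  −(0.25)·log₂(0.25) = 0.50000
  −(0.25)·log₂(0.25) = 0.50000
Sum: 0.50000 + 0.50000 + 0.50000 = 1.5000 bits.

1.5000 bits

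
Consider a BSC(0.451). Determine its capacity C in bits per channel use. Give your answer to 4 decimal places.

0.0069 bits

Binary symmetric channel: C = 1 − h₂(ε) where h₂ is the binary entropy function.
h₂(0.451) = −0.451·log₂0.451 − 0.549·log₂0.549 = 0.9931.
C = 1 − 0.9931 = 0.0069 bits per channel use.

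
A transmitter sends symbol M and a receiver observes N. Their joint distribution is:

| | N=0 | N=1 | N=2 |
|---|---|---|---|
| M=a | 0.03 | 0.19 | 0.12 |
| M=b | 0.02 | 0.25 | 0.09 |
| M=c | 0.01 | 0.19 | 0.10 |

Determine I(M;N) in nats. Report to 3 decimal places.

0.010 nats

Marginals: p(M) = (0.3400, 0.3600, 0.3000), p(N) = (0.0600, 0.6300, 0.3100).
I(M;N) = Σ p(x,y)·ln[p(x,y)/(p(x)p(y))].
  (a,0): 0.03·ln(1.4706) = 0.0116
  (a,1): 0.19·ln(0.8870) = -0.0228
  (a,2): 0.12·ln(1.1385) = 0.0156
  (b,0): 0.02·ln(0.9259) = -0.0015
  (b,1): 0.25·ln(1.1023) = 0.0243
  (b,2): 0.09·ln(0.8065) = -0.0194
  (c,0): 0.01·ln(0.5556) = -0.0059
  (c,1): 0.19·ln(1.0053) = 0.0010
  (c,2): 0.10·ln(1.0753) = 0.0073
Sum = 0.010 nats.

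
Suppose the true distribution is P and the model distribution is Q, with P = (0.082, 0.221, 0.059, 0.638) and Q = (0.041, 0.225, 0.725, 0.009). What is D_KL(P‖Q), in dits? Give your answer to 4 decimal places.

1.1394 dits

D(P‖Q) = Σ p·log₁₀(p/q).
  0.082·log₁₀(0.082/0.041) = 0.02468
  0.221·log₁₀(0.221/0.225) = -0.00172
  0.059·log₁₀(0.059/0.725) = -0.06428
  0.638·log₁₀(0.638/0.009) = 1.18067
D(P‖Q) = 1.1394 dits.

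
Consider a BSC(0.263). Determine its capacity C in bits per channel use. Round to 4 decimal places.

0.1688 bits

Binary symmetric channel: C = 1 − h₂(ε) where h₂ is the binary entropy function.
h₂(0.263) = −0.263·log₂0.263 − 0.737·log₂0.737 = 0.8312.
C = 1 − 0.8312 = 0.1688 bits per channel use.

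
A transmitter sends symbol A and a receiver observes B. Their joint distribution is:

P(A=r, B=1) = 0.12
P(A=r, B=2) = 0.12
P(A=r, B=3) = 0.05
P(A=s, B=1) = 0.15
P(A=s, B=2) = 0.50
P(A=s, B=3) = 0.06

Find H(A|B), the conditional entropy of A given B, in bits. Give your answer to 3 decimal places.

0.816 bits

Marginals: p(A) = (0.2900, 0.7100), p(B) = (0.2700, 0.6200, 0.1100).
H(A|B) = Σ p(B) · H(A|B=·).
  B=1: p=0.2700, H(A|B=1) = 0.9911
  B=2: p=0.6200, H(A|B=2) = 0.7088
  B=3: p=0.1100, H(A|B=3) = 0.9940
Weighted sum = 0.816 bits.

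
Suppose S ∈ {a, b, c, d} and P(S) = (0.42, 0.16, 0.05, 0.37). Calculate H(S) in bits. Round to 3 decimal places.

H(S) = −Σ p·log₂ p.
  −(0.42)·log₂(0.42) = 0.5256
  −(0.16)·log₂(0.16) = 0.4230
  −(0.05)·log₂(0.05) = 0.2161
  −(0.37)·log₂(0.37) = 0.5307
Sum: 0.5256 + 0.4230 + 0.2161 + 0.5307 = 1.695 bits.

1.695 bits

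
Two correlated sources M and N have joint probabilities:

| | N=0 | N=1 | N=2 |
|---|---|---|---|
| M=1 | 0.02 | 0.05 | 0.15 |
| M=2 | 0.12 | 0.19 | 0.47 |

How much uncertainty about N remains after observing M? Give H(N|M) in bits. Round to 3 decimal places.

Chain rule: H(N|M) = H(M,N) − H(M).
Marginals: p(M) = (0.2200, 0.7800), p(N) = (0.1400, 0.2400, 0.6200).
H(M,N) = 2.0738 bits; H(M) = 0.7602 bits.
H(N|M) = 2.0738 − 0.7602 = 1.314 bits.

1.314 bits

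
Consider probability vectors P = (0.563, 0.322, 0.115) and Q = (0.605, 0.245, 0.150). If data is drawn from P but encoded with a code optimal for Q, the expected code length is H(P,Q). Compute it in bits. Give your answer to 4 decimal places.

H(P,Q) = −Σ p·log₂ q.
  −0.563·log₂(0.605) = 0.40817
  −0.322·log₂(0.245) = 0.65339
  −0.115·log₂(0.150) = 0.31475
H(P,Q) = 1.3763 bits.

1.3763 bits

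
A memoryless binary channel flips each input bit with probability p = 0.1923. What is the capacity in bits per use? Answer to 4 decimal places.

0.2937 bits

Binary symmetric channel: C = 1 − h₂(ε) where h₂ is the binary entropy function.
h₂(0.1923) = −0.1923·log₂0.1923 − 0.8077·log₂0.8077 = 0.7063.
C = 1 − 0.7063 = 0.2937 bits per channel use.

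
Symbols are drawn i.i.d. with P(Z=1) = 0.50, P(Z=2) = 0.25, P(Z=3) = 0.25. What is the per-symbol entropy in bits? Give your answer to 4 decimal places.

1.5000 bits

H(Z) = −Σ p·log₂ p.
  −(0.50)·log₂(0.50) = 0.50000
  −(0.25)·log₂(0.25) = 0.50000
  −(0.25)·log₂(0.25) = 0.50000
Sum: 0.50000 + 0.50000 + 0.50000 = 1.5000 bits.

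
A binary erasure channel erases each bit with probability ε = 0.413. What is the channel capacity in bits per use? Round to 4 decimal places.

0.5870 bits

Binary erasure channel: capacity C = 1 − ε.
C = 1 − 0.413 = 0.5870 bits per channel use.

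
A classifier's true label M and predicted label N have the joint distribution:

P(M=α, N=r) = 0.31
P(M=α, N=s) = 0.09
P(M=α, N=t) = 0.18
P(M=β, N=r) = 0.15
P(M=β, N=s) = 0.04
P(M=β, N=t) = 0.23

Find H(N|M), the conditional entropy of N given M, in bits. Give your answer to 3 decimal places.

1.384 bits

Marginals: p(M) = (0.5800, 0.4200), p(N) = (0.4600, 0.1300, 0.4100).
H(N|M) = Σ p(M) · H(N|M=·).
  M=α: p=0.5800, H(N|M=α) = 1.4240
  M=β: p=0.4200, H(N|M=β) = 1.3293
Weighted sum = 1.384 bits.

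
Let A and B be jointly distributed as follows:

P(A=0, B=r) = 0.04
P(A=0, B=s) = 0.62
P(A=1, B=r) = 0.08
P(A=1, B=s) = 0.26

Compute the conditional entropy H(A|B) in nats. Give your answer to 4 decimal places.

0.6105 nats

Marginals: p(A) = (0.6600, 0.3400), p(B) = (0.1200, 0.8800).
H(A|B) = Σ p(B) · H(A|B=·).
  B=r: p=0.1200, H(A|B=r) = 0.6365
  B=s: p=0.8800, H(A|B=s) = 0.6070
Weighted sum = 0.6105 nats.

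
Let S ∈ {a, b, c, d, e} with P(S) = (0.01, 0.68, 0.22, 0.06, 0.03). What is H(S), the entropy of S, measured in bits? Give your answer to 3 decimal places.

1.321 bits

H(S) = −Σ p·log₂ p.
  −(0.01)·log₂(0.01) = 0.0664
  −(0.68)·log₂(0.68) = 0.3783
  −(0.22)·log₂(0.22) = 0.4806
  −(0.06)·log₂(0.06) = 0.2435
  −(0.03)·log₂(0.03) = 0.1518
Sum: 0.0664 + 0.3783 + 0.4806 + 0.2435 + 0.1518 = 1.321 bits.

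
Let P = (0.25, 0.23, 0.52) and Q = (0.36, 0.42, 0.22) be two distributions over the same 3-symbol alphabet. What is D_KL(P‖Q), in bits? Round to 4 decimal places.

D(P‖Q) = Σ p·log₂(p/q).
  0.25·log₂(0.25/0.36) = -0.13152
  0.23·log₂(0.23/0.42) = -0.19981
  0.52·log₂(0.52/0.22) = 0.64532
D(P‖Q) = 0.3140 bits.

0.3140 bits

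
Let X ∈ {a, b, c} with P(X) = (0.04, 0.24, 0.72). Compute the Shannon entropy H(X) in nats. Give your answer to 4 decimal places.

H(X) = −Σ p·ln p.
  −(0.04)·ln(0.04) = 0.12876
  −(0.24)·ln(0.24) = 0.34251
  −(0.72)·ln(0.72) = 0.23652
Sum: 0.12876 + 0.34251 + 0.23652 = 0.7078 nats.

0.7078 nats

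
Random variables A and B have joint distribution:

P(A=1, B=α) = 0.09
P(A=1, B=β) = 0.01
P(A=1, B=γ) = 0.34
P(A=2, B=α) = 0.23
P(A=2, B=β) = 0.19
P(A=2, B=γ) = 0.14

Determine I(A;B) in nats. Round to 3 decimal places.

0.166 nats

Marginals: p(A) = (0.4400, 0.5600), p(B) = (0.3200, 0.2000, 0.4800).
I(A;B) = Σ p(x,y)·ln[p(x,y)/(p(x)p(y))].
  (1,α): 0.09·ln(0.6392) = -0.0403
  (1,β): 0.01·ln(0.1136) = -0.0217
  (1,γ): 0.34·ln(1.6098) = 0.1619
  (2,α): 0.23·ln(1.2835) = 0.0574
  (2,β): 0.19·ln(1.6964) = 0.1004
  (2,γ): 0.14·ln(0.5208) = -0.0913
Sum = 0.166 nats.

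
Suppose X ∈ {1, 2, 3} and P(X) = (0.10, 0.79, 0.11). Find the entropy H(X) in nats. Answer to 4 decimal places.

H(X) = −Σ p·ln p.
  −(0.10)·ln(0.10) = 0.23026
  −(0.79)·ln(0.79) = 0.18622
  −(0.11)·ln(0.11) = 0.24280
Sum: 0.23026 + 0.18622 + 0.24280 = 0.6593 nats.

0.6593 nats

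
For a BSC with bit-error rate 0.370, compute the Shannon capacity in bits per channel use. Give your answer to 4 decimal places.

0.0493 bits

Binary symmetric channel: C = 1 − h₂(ε) where h₂ is the binary entropy function.
h₂(0.370) = −0.370·log₂0.370 − 0.630·log₂0.630 = 0.9507.
C = 1 − 0.9507 = 0.0493 bits per channel use.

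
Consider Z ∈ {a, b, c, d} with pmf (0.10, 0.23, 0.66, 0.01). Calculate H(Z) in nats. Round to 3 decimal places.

0.889 nats

H(Z) = −Σ p·ln p.
  −(0.10)·ln(0.10) = 0.2303
  −(0.23)·ln(0.23) = 0.3380
  −(0.66)·ln(0.66) = 0.2742
  −(0.01)·ln(0.01) = 0.0461
Sum: 0.2303 + 0.3380 + 0.2742 + 0.0461 = 0.889 nats.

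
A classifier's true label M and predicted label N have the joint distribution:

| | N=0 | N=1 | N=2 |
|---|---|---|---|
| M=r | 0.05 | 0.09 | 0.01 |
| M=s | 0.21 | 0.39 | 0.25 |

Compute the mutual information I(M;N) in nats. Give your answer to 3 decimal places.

Marginals: p(M) = (0.1500, 0.8500), p(N) = (0.2600, 0.4800, 0.2600).
I(M;N) = H(M) + H(N) − H(M,N).
H(M) = 0.4227, H(N) = 1.0528, H(M,N) = 1.4541.
I(M;N) = 0.4227 + 1.0528 − 1.4541 = 0.021 nats.

0.021 nats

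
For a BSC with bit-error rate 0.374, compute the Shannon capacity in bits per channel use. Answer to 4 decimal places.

0.0463 bits

Binary symmetric channel: C = 1 − h₂(ε) where h₂ is the binary entropy function.
h₂(0.374) = −0.374·log₂0.374 − 0.626·log₂0.626 = 0.9537.
C = 1 − 0.9537 = 0.0463 bits per channel use.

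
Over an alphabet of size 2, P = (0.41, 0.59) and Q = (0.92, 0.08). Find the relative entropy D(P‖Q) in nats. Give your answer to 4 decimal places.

0.8475 nats

D(P‖Q) = Σ p·ln(p/q).
  0.41·ln(0.41/0.92) = -0.33137
  0.59·ln(0.59/0.08) = 1.17888
D(P‖Q) = 0.8475 nats.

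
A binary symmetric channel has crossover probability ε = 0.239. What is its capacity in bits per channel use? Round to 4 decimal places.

0.2066 bits

Binary symmetric channel: C = 1 − h₂(ε) where h₂ is the binary entropy function.
h₂(0.239) = −0.239·log₂0.239 − 0.761·log₂0.761 = 0.7934.
C = 1 − 0.7934 = 0.2066 bits per channel use.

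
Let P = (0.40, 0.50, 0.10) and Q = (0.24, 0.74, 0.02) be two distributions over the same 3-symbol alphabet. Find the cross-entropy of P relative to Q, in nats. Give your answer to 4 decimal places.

1.1126 nats

H(P,Q) = −Σ p·ln q.
  −0.40·ln(0.24) = 0.57085
  −0.50·ln(0.74) = 0.15055
  −0.10·ln(0.02) = 0.39120
H(P,Q) = 1.1126 nats.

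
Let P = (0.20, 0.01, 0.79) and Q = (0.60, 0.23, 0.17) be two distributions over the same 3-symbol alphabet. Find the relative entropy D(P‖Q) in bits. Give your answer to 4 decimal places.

1.3887 bits

D(P‖Q) = Σ p·log₂(p/q).
  0.20·log₂(0.20/0.60) = -0.31699
  0.01·log₂(0.01/0.23) = -0.04524
  0.79·log₂(0.79/0.17) = 1.75089
D(P‖Q) = 1.3887 bits.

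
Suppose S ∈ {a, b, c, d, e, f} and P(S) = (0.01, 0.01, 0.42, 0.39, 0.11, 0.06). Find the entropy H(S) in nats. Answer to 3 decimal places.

1.235 nats

H(S) = −Σ p·ln p.
  −(0.01)·ln(0.01) = 0.0461
  −(0.01)·ln(0.01) = 0.0461
  −(0.42)·ln(0.42) = 0.3644
  −(0.39)·ln(0.39) = 0.3672
  −(0.11)·ln(0.11) = 0.2428
  −(0.06)·ln(0.06) = 0.1688
Sum: 0.0461 + 0.0461 + 0.3644 + 0.3672 + 0.2428 + 0.1688 = 1.235 nats.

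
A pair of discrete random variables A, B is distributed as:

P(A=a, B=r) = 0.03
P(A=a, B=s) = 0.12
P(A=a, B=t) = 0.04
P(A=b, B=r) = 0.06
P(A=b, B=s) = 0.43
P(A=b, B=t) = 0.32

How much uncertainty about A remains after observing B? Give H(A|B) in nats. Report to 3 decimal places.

0.471 nats

Marginals: p(A) = (0.1900, 0.8100), p(B) = (0.0900, 0.5500, 0.3600).
H(A|B) = Σ p(B) · H(A|B=·).
  B=r: p=0.0900, H(A|B=r) = 0.6365
  B=s: p=0.5500, H(A|B=s) = 0.5246
  B=t: p=0.3600, H(A|B=t) = 0.3488
Weighted sum = 0.471 nats.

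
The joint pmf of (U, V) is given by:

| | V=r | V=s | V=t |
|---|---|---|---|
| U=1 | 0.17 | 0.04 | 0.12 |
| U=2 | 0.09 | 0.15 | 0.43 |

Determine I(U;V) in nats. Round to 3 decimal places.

Marginals: p(U) = (0.3300, 0.6700), p(V) = (0.2600, 0.1900, 0.5500).
I(U;V) = Σ p(x,y)·ln[p(x,y)/(p(x)p(y))].
  (1,r): 0.17·ln(1.9814) = 0.1162
  (1,s): 0.04·ln(0.6380) = -0.0180
  (1,t): 0.12·ln(0.6612) = -0.0497
  (2,r): 0.09·ln(0.5166) = -0.0594
  (2,s): 0.15·ln(1.1783) = 0.0246
  (2,t): 0.43·ln(1.1669) = 0.0664
Sum = 0.080 nats.

0.080 nats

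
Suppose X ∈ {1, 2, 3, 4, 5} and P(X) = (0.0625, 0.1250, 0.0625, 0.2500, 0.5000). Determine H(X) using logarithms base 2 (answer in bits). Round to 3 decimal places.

H(X) = −Σ p·log₂ p.
  −(0.0625)·log₂(0.0625) = 0.2500
  −(0.1250)·log₂(0.1250) = 0.3750
  −(0.0625)·log₂(0.0625) = 0.2500
  −(0.2500)·log₂(0.2500) = 0.5000
  −(0.5000)·log₂(0.5000) = 0.5000
Sum: 0.2500 + 0.3750 + 0.2500 + 0.5000 + 0.5000 = 1.875 bits.

1.875 bits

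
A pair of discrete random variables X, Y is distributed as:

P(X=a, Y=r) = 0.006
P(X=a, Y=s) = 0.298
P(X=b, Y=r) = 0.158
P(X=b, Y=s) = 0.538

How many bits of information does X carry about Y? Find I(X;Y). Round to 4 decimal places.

Marginals: p(X) = (0.3040, 0.6960), p(Y) = (0.1640, 0.8360).
I(X;Y) = H(X) + H(Y) − H(X,Y).
H(X) = 0.8861, H(Y) = 0.6438, H(X,Y) = 1.4665.
I(X;Y) = 0.8861 + 0.6438 − 1.4665 = 0.0634 bits.

0.0634 bits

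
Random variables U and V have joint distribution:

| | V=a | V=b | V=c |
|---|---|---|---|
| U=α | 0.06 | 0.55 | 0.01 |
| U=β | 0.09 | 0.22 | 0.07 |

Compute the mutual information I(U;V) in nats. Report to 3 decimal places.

Marginals: p(U) = (0.6200, 0.3800), p(V) = (0.1500, 0.7700, 0.0800).
I(U;V) = Σ p(x,y)·ln[p(x,y)/(p(x)p(y))].
  (α,a): 0.06·ln(0.6452) = -0.0263
  (α,b): 0.55·ln(1.1521) = 0.0779
  (α,c): 0.01·ln(0.2016) = -0.0160
  (β,a): 0.09·ln(1.5789) = 0.0411
  (β,b): 0.22·ln(0.7519) = -0.0627
  (β,c): 0.07·ln(2.3026) = 0.0584
Sum = 0.072 nats.

0.072 nats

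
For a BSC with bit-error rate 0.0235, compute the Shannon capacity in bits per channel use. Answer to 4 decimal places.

Binary symmetric channel: C = 1 − h₂(ε) where h₂ is the binary entropy function.
h₂(0.0235) = −0.0235·log₂0.0235 − 0.9765·log₂0.9765 = 0.1607.
C = 1 − 0.1607 = 0.8393 bits per channel use.

0.8393 bits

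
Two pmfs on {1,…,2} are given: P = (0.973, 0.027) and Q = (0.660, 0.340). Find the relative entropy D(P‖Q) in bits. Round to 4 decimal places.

D(P‖Q) = Σ p·log₂(p/q).
  0.973·log₂(0.973/0.660) = 0.54485
  0.027·log₂(0.027/0.340) = -0.09867
D(P‖Q) = 0.4462 bits.

0.4462 bits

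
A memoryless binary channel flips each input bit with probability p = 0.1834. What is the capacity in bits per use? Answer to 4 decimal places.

0.3125 bits

Binary symmetric channel: C = 1 − h₂(ε) where h₂ is the binary entropy function.
h₂(0.1834) = −0.1834·log₂0.1834 − 0.8166·log₂0.8166 = 0.6875.
C = 1 − 0.6875 = 0.3125 bits per channel use.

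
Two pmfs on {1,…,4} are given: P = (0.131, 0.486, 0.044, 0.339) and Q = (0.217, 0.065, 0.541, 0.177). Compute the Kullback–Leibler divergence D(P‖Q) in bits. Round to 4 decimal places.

1.4737 bits

D(P‖Q) = Σ p·log₂(p/q).
  0.131·log₂(0.131/0.217) = -0.09538
  0.486·log₂(0.486/0.065) = 1.41059
  0.044·log₂(0.044/0.541) = -0.15928
  0.339·log₂(0.339/0.177) = 0.31782
D(P‖Q) = 1.4737 bits.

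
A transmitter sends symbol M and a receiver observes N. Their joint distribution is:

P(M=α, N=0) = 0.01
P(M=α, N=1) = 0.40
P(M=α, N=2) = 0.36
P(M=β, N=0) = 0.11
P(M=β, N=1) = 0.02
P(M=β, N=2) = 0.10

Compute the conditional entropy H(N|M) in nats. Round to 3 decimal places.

0.792 nats

Marginals: p(M) = (0.7700, 0.2300), p(N) = (0.1200, 0.4200, 0.4600).
H(N|M) = Σ p(M) · H(N|M=·).
  M=α: p=0.7700, H(N|M=α) = 0.7521
  M=β: p=0.2300, H(N|M=β) = 0.9273
Weighted sum = 0.792 nats.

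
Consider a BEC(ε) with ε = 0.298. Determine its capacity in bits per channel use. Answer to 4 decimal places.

0.7020 bits

Binary erasure channel: capacity C = 1 − ε.
C = 1 − 0.298 = 0.7020 bits per channel use.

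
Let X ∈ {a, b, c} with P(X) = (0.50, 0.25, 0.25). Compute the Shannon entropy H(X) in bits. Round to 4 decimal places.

1.5000 bits

H(X) = −Σ p·log₂ p.
  −(0.50)·log₂(0.50) = 0.50000
  −(0.25)·log₂(0.25) = 0.50000
  −(0.25)·log₂(0.25) = 0.50000
Sum: 0.50000 + 0.50000 + 0.50000 = 1.5000 bits.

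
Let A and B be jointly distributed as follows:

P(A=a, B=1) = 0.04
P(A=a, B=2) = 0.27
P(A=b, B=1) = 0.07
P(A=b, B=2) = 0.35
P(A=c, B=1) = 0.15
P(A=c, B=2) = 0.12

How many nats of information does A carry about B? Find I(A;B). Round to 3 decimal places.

0.079 nats

Marginals: p(A) = (0.3100, 0.4200, 0.2700), p(B) = (0.2600, 0.7400).
I(A;B) = Σ p(x,y)·ln[p(x,y)/(p(x)p(y))].
  (a,1): 0.04·ln(0.4963) = -0.0280
  (a,2): 0.27·ln(1.1770) = 0.0440
  (b,1): 0.07·ln(0.6410) = -0.0311
  (b,2): 0.35·ln(1.1261) = 0.0416
  (c,1): 0.15·ln(2.1368) = 0.1139
  (c,2): 0.12·ln(0.6006) = -0.0612
Sum = 0.079 nats.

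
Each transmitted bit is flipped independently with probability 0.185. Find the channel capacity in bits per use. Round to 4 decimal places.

Binary symmetric channel: C = 1 − h₂(ε) where h₂ is the binary entropy function.
h₂(0.185) = −0.185·log₂0.185 − 0.815·log₂0.815 = 0.6909.
C = 1 − 0.6909 = 0.3091 bits per channel use.

0.3091 bits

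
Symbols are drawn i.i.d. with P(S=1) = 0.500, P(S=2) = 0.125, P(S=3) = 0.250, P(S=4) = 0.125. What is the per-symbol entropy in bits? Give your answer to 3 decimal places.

1.750 bits

H(S) = −Σ p·log₂ p.
  −(0.500)·log₂(0.500) = 0.5000
  −(0.125)·log₂(0.125) = 0.3750
  −(0.250)·log₂(0.250) = 0.5000
  −(0.125)·log₂(0.125) = 0.3750
Sum: 0.5000 + 0.3750 + 0.5000 + 0.3750 = 1.750 bits.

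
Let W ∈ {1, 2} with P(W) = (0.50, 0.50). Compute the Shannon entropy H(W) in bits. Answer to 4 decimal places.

1.0000 bits

H(W) = −Σ p·log₂ p.
  −(0.50)·log₂(0.50) = 0.50000
  −(0.50)·log₂(0.50) = 0.50000
Sum: 0.50000 + 0.50000 = 1.0000 bits.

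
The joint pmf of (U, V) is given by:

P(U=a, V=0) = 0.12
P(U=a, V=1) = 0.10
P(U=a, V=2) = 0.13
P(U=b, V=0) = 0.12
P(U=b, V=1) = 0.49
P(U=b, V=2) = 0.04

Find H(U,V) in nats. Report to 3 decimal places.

1.483 nats

H(U,V) = −Σ p(x,y)·ln p(x,y) over all 6 cells.
  cell (a,0): −0.12·ln0.12 = 0.2544
  cell (a,1): −0.10·ln0.10 = 0.2303
  cell (a,2): −0.13·ln0.13 = 0.2652
  cell (b,0): −0.12·ln0.12 = 0.2544
  cell (b,1): −0.49·ln0.49 = 0.3495
  cell (b,2): −0.04·ln0.04 = 0.1288
Sum = 1.483 nats.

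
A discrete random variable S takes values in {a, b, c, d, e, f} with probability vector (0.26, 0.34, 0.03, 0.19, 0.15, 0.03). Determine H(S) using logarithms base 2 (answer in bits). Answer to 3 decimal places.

2.204 bits

H(S) = −Σ p·log₂ p.
  −(0.26)·log₂(0.26) = 0.5053
  −(0.34)·log₂(0.34) = 0.5292
  −(0.03)·log₂(0.03) = 0.1518
  −(0.19)·log₂(0.19) = 0.4552
  −(0.15)·log₂(0.15) = 0.4105
  −(0.03)·log₂(0.03) = 0.1518
Sum: 0.5053 + 0.5292 + 0.1518 + 0.4552 + 0.4105 + 0.1518 = 2.204 bits.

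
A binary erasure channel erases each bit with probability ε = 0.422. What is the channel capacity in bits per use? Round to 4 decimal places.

0.5780 bits

Binary erasure channel: capacity C = 1 − ε.
C = 1 − 0.422 = 0.5780 bits per channel use.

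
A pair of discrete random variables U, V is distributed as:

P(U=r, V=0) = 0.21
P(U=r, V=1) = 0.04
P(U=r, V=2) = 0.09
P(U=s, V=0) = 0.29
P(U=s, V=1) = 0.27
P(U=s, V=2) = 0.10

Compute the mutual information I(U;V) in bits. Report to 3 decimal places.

Marginals: p(U) = (0.3400, 0.6600), p(V) = (0.5000, 0.3100, 0.1900).
I(U;V) = H(U) + H(V) − H(U,V).
H(U) = 0.9248, H(V) = 1.4790, H(U,V) = 2.3313.
I(U;V) = 0.9248 + 1.4790 − 2.3313 = 0.072 bits.

0.072 bits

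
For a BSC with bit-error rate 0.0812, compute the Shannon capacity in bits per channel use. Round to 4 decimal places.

0.5936 bits

Binary symmetric channel: C = 1 − h₂(ε) where h₂ is the binary entropy function.
h₂(0.0812) = −0.0812·log₂0.0812 − 0.9188·log₂0.9188 = 0.4064.
C = 1 − 0.4064 = 0.5936 bits per channel use.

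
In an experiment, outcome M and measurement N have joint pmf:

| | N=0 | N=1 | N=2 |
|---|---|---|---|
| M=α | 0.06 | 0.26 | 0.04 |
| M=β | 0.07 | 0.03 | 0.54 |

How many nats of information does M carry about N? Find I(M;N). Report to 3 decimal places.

0.322 nats

Marginals: p(M) = (0.3600, 0.6400), p(N) = (0.1300, 0.2900, 0.5800).
I(M;N) = Σ p(x,y)·ln[p(x,y)/(p(x)p(y))].
  (α,0): 0.06·ln(1.2821) = 0.0149
  (α,1): 0.26·ln(2.4904) = 0.2372
  (α,2): 0.04·ln(0.1916) = -0.0661
  (β,0): 0.07·ln(0.8413) = -0.0121
  (β,1): 0.03·ln(0.1616) = -0.0547
  (β,2): 0.54·ln(1.4547) = 0.2024
Sum = 0.322 nats.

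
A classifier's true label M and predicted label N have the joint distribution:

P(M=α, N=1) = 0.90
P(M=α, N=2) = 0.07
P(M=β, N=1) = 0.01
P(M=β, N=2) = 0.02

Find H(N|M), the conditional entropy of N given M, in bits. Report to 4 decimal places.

0.3903 bits

Chain rule: H(N|M) = H(M,N) − H(M).
Marginals: p(M) = (0.9700, 0.0300), p(N) = (0.9100, 0.0900).
H(M,N) = 0.5847 bits; H(M) = 0.1944 bits.
H(N|M) = 0.5847 − 0.1944 = 0.3903 bits.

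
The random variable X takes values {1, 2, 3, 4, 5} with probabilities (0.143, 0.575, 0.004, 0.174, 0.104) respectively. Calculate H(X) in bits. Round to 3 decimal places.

H(X) = −Σ p·log₂ p.
  −(0.143)·log₂(0.143) = 0.4012
  −(0.575)·log₂(0.575) = 0.4591
  −(0.004)·log₂(0.004) = 0.0319
  −(0.174)·log₂(0.174) = 0.4390
  −(0.104)·log₂(0.104) = 0.3396
Sum: 0.4012 + 0.4591 + 0.0319 + 0.4390 + 0.3396 = 1.671 bits.

1.671 bits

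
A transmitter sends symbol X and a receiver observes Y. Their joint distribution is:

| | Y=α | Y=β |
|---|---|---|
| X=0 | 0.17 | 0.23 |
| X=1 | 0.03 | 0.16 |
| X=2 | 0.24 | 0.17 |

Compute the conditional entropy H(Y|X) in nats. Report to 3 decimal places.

0.634 nats

Marginals: p(X) = (0.4000, 0.1900, 0.4100), p(Y) = (0.4400, 0.5600).
H(Y|X) = Σ p(X) · H(Y|X=·).
  X=0: p=0.4000, H(Y|X=0) = 0.6819
  X=1: p=0.1900, H(Y|X=1) = 0.4362
  X=2: p=0.4100, H(Y|X=2) = 0.6785
Weighted sum = 0.634 nats.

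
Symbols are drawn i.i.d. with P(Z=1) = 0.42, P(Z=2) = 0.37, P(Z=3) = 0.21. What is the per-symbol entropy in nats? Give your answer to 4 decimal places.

H(Z) = −Σ p·ln p.
  −(0.42)·ln(0.42) = 0.36435
  −(0.37)·ln(0.37) = 0.36787
  −(0.21)·ln(0.21) = 0.32774
Sum: 0.36435 + 0.36787 + 0.32774 = 1.0600 nats.

1.0600 nats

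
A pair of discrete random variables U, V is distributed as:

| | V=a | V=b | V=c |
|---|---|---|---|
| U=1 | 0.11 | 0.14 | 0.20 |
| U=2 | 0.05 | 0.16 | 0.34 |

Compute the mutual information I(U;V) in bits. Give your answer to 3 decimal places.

Marginals: p(U) = (0.4500, 0.5500), p(V) = (0.1600, 0.3000, 0.5400).
I(U;V) = Σ p(x,y)·log₂[p(x,y)/(p(x)p(y))].
  (1,a): 0.11·log₂(1.5278) = 0.0673
  (1,b): 0.14·log₂(1.0370) = 0.0073
  (1,c): 0.20·log₂(0.8230) = -0.0562
  (2,a): 0.05·log₂(0.5682) = -0.0408
  (2,b): 0.16·log₂(0.9697) = -0.0071
  (2,c): 0.34·log₂(1.1448) = 0.0663
Sum = 0.037 bits.

0.037 bits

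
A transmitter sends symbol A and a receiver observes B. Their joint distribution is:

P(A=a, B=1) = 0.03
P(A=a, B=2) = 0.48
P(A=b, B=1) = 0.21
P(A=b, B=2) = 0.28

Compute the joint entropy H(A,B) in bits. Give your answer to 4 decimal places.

H(A,B) = −Σ p(x,y)·log₂ p(x,y) over all 4 cells.
  cell (a,1): −0.03·log₂0.03 = 0.15177
  cell (a,2): −0.48·log₂0.48 = 0.50827
  cell (b,1): −0.21·log₂0.21 = 0.47282
  cell (b,2): −0.28·log₂0.28 = 0.51422
Sum = 1.6471 bits.

1.6471 bits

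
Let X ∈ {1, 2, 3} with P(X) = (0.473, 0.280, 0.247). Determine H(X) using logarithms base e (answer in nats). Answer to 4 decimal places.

1.0559 nats

H(X) = −Σ p·ln p.
  −(0.473)·ln(0.473) = 0.35412
  −(0.280)·ln(0.280) = 0.35643
  −(0.247)·ln(0.247) = 0.34540
Sum: 0.35412 + 0.35643 + 0.34540 = 1.0559 nats.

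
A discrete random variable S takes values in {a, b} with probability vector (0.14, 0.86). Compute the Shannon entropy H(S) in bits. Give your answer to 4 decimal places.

H(S) = −Σ p·log₂ p.
  −(0.14)·log₂(0.14) = 0.39711
  −(0.86)·log₂(0.86) = 0.18713
Sum: 0.39711 + 0.18713 = 0.5842 bits.

0.5842 bits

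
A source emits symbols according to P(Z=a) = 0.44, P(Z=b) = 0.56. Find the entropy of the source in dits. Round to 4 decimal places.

0.2979 dits

H(Z) = −Σ p·log₁₀ p.
  −(0.44)·log₁₀(0.44) = 0.15688
  −(0.56)·log₁₀(0.56) = 0.14101
Sum: 0.15688 + 0.14101 = 0.2979 dits.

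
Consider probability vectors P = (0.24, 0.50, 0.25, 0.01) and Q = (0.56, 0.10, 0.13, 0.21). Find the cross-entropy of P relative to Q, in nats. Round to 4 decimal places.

1.8161 nats

H(P,Q) = −Σ p·ln q.
  −0.24·ln(0.56) = 0.13916
  −0.50·ln(0.10) = 1.15129
  −0.25·ln(0.13) = 0.51006
  −0.01·ln(0.21) = 0.01561
H(P,Q) = 1.8161 nats.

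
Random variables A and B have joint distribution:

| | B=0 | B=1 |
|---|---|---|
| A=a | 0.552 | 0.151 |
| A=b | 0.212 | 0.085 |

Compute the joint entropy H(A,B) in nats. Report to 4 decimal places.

H(A,B) = −Σ p(x,y)·ln p(x,y) over all 4 cells.
  cell (a,0): −0.552·ln0.552 = 0.32800
  cell (a,1): −0.151·ln0.151 = 0.28546
  cell (b,0): −0.212·ln0.212 = 0.32885
  cell (b,1): −0.085·ln0.085 = 0.20953
Sum = 1.1518 nats.

1.1518 nats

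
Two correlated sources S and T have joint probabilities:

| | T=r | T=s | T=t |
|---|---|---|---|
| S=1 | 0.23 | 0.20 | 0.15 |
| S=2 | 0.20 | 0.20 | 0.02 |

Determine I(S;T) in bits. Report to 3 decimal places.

Marginals: p(S) = (0.5800, 0.4200), p(T) = (0.4300, 0.4000, 0.1700).
I(S;T) = H(S) + H(T) − H(S,T).
H(S) = 0.9815, H(T) = 1.4869, H(S,T) = 2.4042.
I(S;T) = 0.9815 + 1.4869 − 2.4042 = 0.064 bits.

0.064 bits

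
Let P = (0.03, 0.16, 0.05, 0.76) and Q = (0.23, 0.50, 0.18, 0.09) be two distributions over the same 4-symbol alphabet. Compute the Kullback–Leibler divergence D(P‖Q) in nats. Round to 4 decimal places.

1.3140 nats

D(P‖Q) = Σ p·ln(p/q).
  0.03·ln(0.03/0.23) = -0.06111
  0.16·ln(0.16/0.50) = -0.18231
  0.05·ln(0.05/0.18) = -0.06405
  0.76·ln(0.76/0.09) = 1.62147
D(P‖Q) = 1.3140 nats.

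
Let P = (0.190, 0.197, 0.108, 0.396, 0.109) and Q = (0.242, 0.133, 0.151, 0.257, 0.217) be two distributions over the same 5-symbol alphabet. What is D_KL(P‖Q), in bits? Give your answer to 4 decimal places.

0.1318 bits

D(P‖Q) = Σ p·log₂(p/q).
  0.190·log₂(0.190/0.242) = -0.06631
  0.197·log₂(0.197/0.133) = 0.11165
  0.108·log₂(0.108/0.151) = -0.05222
  0.396·log₂(0.396/0.257) = 0.24700
  0.109·log₂(0.109/0.217) = -0.10828
D(P‖Q) = 0.1318 bits.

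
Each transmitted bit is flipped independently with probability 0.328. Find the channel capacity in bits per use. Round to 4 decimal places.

Binary symmetric channel: C = 1 − h₂(ε) where h₂ is the binary entropy function.
h₂(0.328) = −0.328·log₂0.328 − 0.672·log₂0.672 = 0.9129.
C = 1 − 0.9129 = 0.0871 bits per channel use.

0.0871 bits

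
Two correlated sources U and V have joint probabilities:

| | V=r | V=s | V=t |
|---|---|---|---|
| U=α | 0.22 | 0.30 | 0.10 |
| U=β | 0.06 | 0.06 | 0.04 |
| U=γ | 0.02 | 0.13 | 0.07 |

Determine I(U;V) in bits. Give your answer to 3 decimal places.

0.059 bits

Marginals: p(U) = (0.6200, 0.1600, 0.2200), p(V) = (0.3000, 0.4900, 0.2100).
I(U;V) = H(U) + H(V) − H(U,V).
H(U) = 1.3312, H(V) = 1.4982, H(U,V) = 2.7708.
I(U;V) = 1.3312 + 1.4982 − 2.7708 = 0.059 bits.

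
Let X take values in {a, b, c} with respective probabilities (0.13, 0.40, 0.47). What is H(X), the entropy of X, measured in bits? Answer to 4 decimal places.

H(X) = −Σ p·log₂ p.
  −(0.13)·log₂(0.13) = 0.38264
  −(0.40)·log₂(0.40) = 0.52877
  −(0.47)·log₂(0.47) = 0.51196
Sum: 0.38264 + 0.52877 + 0.51196 = 1.4234 bits.

1.4234 bits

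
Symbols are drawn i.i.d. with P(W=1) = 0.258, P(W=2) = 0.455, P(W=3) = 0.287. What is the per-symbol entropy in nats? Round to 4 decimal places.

1.0661 nats

H(W) = −Σ p·ln p.
  −(0.258)·ln(0.258) = 0.34954
  −(0.455)·ln(0.455) = 0.35829
  −(0.287)·ln(0.287) = 0.35825
Sum: 0.34954 + 0.35829 + 0.35825 = 1.0661 nats.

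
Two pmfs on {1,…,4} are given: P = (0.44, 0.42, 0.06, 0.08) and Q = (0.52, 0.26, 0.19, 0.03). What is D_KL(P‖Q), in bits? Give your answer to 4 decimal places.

D(P‖Q) = Σ p·log₂(p/q).
  0.44·log₂(0.44/0.52) = -0.10604
  0.42·log₂(0.42/0.26) = 0.29059
  0.06·log₂(0.06/0.19) = -0.09978
  0.08·log₂(0.08/0.03) = 0.11320
D(P‖Q) = 0.1980 bits.

0.1980 bits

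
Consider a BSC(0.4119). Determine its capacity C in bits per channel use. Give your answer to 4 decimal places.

Binary symmetric channel: C = 1 − h₂(ε) where h₂ is the binary entropy function.
h₂(0.4119) = −0.4119·log₂0.4119 − 0.5881·log₂0.5881 = 0.9775.
C = 1 − 0.9775 = 0.0225 bits per channel use.

0.0225 bits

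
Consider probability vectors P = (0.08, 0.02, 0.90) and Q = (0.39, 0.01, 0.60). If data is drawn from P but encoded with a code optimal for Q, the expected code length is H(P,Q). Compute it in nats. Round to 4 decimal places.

H(P,Q) = −Σ p·ln q.
  −0.08·ln(0.39) = 0.07533
  −0.02·ln(0.01) = 0.09210
  −0.90·ln(0.60) = 0.45974
H(P,Q) = 0.6272 nats.

0.6272 nats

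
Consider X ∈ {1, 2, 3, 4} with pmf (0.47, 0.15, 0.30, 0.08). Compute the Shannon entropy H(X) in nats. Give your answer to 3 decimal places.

1.203 nats

H(X) = −Σ p·ln p.
  −(0.47)·ln(0.47) = 0.3549
  −(0.15)·ln(0.15) = 0.2846
  −(0.30)·ln(0.30) = 0.3612
  −(0.08)·ln(0.08) = 0.2021
Sum: 0.3549 + 0.2846 + 0.3612 + 0.2021 = 1.203 nats.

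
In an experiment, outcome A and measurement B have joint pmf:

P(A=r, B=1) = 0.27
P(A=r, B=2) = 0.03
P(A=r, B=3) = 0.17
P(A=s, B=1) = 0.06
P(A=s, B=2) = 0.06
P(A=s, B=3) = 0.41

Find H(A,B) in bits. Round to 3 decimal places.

H(A,B) = −Σ p(x,y)·log₂ p(x,y) over all 6 cells.
  cell (r,1): −0.27·log₂0.27 = 0.5100
  cell (r,2): −0.03·log₂0.03 = 0.1518
  cell (r,3): −0.17·log₂0.17 = 0.4346
  cell (s,1): −0.06·log₂0.06 = 0.2435
  cell (s,2): −0.06·log₂0.06 = 0.2435
  cell (s,3): −0.41·log₂0.41 = 0.5274
Sum = 2.111 bits.

2.111 bits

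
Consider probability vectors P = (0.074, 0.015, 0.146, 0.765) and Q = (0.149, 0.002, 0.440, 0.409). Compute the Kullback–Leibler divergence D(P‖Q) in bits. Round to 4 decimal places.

D(P‖Q) = Σ p·log₂(p/q).
  0.074·log₂(0.074/0.149) = -0.07472
  0.015·log₂(0.015/0.002) = 0.04360
  0.146·log₂(0.146/0.440) = -0.23236
  0.765·log₂(0.765/0.409) = 0.69107
D(P‖Q) = 0.4276 bits.

0.4276 bits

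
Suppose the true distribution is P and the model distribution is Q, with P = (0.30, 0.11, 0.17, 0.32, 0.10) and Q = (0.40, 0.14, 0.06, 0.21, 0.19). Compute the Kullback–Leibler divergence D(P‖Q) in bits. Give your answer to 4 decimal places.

0.1945 bits

D(P‖Q) = Σ p·log₂(p/q).
  0.30·log₂(0.30/0.40) = -0.12451
  0.11·log₂(0.11/0.14) = -0.03827
  0.17·log₂(0.17/0.06) = 0.25543
  0.32·log₂(0.32/0.21) = 0.19446
  0.10·log₂(0.10/0.19) = -0.09260
D(P‖Q) = 0.1945 bits.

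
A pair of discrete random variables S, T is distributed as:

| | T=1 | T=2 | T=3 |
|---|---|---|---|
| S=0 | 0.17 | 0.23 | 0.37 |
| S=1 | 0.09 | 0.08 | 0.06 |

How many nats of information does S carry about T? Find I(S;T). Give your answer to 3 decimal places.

0.021 nats

Marginals: p(S) = (0.7700, 0.2300), p(T) = (0.2600, 0.3100, 0.4300).
I(S;T) = Σ p(x,y)·ln[p(x,y)/(p(x)p(y))].
  (0,1): 0.17·ln(0.8492) = -0.0278
  (0,2): 0.23·ln(0.9636) = -0.0085
  (0,3): 0.37·ln(1.1175) = 0.0411
  (1,1): 0.09·ln(1.5050) = 0.0368
  (1,2): 0.08·ln(1.1220) = 0.0092
  (1,3): 0.06·ln(0.6067) = -0.0300
Sum = 0.021 nats.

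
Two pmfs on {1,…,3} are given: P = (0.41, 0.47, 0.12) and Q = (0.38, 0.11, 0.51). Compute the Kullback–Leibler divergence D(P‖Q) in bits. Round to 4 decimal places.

0.7792 bits

D(P‖Q) = Σ p·log₂(p/q).
  0.41·log₂(0.41/0.38) = 0.04495
  0.47·log₂(0.47/0.11) = 0.98472
  0.12·log₂(0.12/0.51) = -0.25050
D(P‖Q) = 0.7792 bits.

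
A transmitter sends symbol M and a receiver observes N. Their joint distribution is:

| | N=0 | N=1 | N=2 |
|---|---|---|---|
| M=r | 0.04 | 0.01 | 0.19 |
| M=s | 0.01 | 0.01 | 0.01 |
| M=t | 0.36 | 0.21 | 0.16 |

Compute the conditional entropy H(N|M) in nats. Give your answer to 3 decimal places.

Marginals: p(M) = (0.2400, 0.0300, 0.7300), p(N) = (0.4100, 0.2300, 0.3600).
H(N|M) = Σ p(M) · H(N|M=·).
  M=r: p=0.2400, H(N|M=r) = 0.6160
  M=s: p=0.0300, H(N|M=s) = 1.0986
  M=t: p=0.7300, H(N|M=t) = 1.0397
Weighted sum = 0.940 nats.

0.940 nats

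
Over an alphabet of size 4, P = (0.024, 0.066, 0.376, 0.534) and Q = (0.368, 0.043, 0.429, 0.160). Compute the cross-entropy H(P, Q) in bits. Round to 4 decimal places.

H(P,Q) = −Σ p·log₂ q.
  −0.024·log₂(0.368) = 0.03461
  −0.066·log₂(0.043) = 0.29961
  −0.376·log₂(0.429) = 0.45908
  −0.534·log₂(0.160) = 1.41182
H(P,Q) = 2.2051 bits.

2.2051 bits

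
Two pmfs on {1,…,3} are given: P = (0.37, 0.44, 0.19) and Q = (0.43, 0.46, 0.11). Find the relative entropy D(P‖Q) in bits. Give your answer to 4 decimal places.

0.0414 bits

D(P‖Q) = Σ p·log₂(p/q).
  0.37·log₂(0.37/0.43) = -0.08022
  0.44·log₂(0.44/0.46) = -0.02822
  0.19·log₂(0.19/0.11) = 0.14981
D(P‖Q) = 0.0414 bits.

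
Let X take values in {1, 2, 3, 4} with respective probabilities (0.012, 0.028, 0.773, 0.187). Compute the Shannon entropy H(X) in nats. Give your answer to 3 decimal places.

H(X) = −Σ p·ln p.
  −(0.012)·ln(0.012) = 0.0531
  −(0.028)·ln(0.028) = 0.1001
  −(0.773)·ln(0.773) = 0.1990
  −(0.187)·ln(0.187) = 0.3135
Sum: 0.0531 + 0.1001 + 0.1990 + 0.3135 = 0.666 nats.

0.666 nats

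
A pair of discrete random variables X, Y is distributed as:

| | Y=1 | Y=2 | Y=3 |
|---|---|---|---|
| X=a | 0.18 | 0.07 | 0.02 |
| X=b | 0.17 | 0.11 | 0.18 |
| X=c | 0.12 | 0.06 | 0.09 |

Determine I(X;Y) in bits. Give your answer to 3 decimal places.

0.079 bits

Marginals: p(X) = (0.2700, 0.4600, 0.2700), p(Y) = (0.4700, 0.2400, 0.2900).
I(X;Y) = Σ p(x,y)·log₂[p(x,y)/(p(x)p(y))].
  (a,1): 0.18·log₂(1.4184) = 0.0908
  (a,2): 0.07·log₂(1.0802) = 0.0078
  (a,3): 0.02·log₂(0.2554) = -0.0394
  (b,1): 0.17·log₂(0.7863) = -0.0590
  (b,2): 0.11·log₂(0.9964) = -0.0006
  (b,3): 0.18·log₂(1.3493) = 0.0778
  (c,1): 0.12·log₂(0.9456) = -0.0097
  (c,2): 0.06·log₂(0.9259) = -0.0067
  (c,3): 0.09·log₂(1.1494) = 0.0181
Sum = 0.079 bits.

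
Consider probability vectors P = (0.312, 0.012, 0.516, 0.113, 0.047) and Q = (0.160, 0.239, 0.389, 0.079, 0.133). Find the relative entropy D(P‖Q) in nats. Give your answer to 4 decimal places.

0.3098 nats

D(P‖Q) = Σ p·ln(p/q).
  0.312·ln(0.312/0.160) = 0.20836
  0.012·ln(0.012/0.239) = -0.03590
  0.516·ln(0.516/0.389) = 0.14578
  0.113·ln(0.113/0.079) = 0.04045
  0.047·ln(0.047/0.133) = -0.04889
D(P‖Q) = 0.3098 nats.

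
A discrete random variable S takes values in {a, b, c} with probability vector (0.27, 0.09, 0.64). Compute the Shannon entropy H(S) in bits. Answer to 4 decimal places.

H(S) = −Σ p·log₂ p.
  −(0.27)·log₂(0.27) = 0.51002
  −(0.09)·log₂(0.09) = 0.31265
  −(0.64)·log₂(0.64) = 0.41207
Sum: 0.51002 + 0.31265 + 0.41207 = 1.2347 bits.

1.2347 bits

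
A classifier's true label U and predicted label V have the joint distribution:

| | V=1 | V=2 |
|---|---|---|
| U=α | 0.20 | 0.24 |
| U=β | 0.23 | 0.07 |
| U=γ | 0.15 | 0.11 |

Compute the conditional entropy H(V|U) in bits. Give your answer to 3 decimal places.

Marginals: p(U) = (0.4400, 0.3000, 0.2600), p(V) = (0.5800, 0.4200).
H(V|U) = Σ p(U) · H(V|U=·).
  U=α: p=0.4400, H(V|U=α) = 0.9940
  U=β: p=0.3000, H(V|U=β) = 0.7838
  U=γ: p=0.2600, H(V|U=γ) = 0.9829
Weighted sum = 0.928 bits.

0.928 bits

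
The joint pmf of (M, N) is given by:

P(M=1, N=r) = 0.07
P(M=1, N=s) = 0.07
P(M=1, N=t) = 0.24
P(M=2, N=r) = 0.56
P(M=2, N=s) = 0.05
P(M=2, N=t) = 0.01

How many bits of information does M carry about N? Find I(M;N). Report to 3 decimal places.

Marginals: p(M) = (0.3800, 0.6200), p(N) = (0.6300, 0.1200, 0.2500).
I(M;N) = H(M) + H(N) − H(M,N).
H(M) = 0.9580, H(N) = 1.2870, H(M,N) = 1.7822.
I(M;N) = 0.9580 + 1.2870 − 1.7822 = 0.463 bits.

0.463 bits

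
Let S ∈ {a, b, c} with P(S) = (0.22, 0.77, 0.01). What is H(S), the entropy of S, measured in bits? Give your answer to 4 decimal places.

H(S) = −Σ p·log₂ p.
  −(0.22)·log₂(0.22) = 0.48057
  −(0.77)·log₂(0.77) = 0.29034
  −(0.01)·log₂(0.01) = 0.06644
Sum: 0.48057 + 0.29034 + 0.06644 = 0.8374 bits.

0.8374 bits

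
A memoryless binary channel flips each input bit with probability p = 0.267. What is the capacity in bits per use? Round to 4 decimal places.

0.1629 bits

Binary symmetric channel: C = 1 − h₂(ε) where h₂ is the binary entropy function.
h₂(0.267) = −0.267·log₂0.267 − 0.733·log₂0.733 = 0.8371.
C = 1 − 0.8371 = 0.1629 bits per channel use.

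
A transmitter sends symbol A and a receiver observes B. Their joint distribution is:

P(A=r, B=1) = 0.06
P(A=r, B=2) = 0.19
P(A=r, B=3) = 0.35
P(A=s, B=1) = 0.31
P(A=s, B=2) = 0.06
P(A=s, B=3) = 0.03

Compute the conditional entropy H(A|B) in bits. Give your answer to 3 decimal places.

0.587 bits

Chain rule: H(A|B) = H(A,B) − H(B).
Marginals: p(A) = (0.6000, 0.4000), p(B) = (0.3700, 0.2500, 0.3800).
H(A,B) = 2.1480 bits; H(B) = 1.5612 bits.
H(A|B) = 2.1480 − 1.5612 = 0.587 bits.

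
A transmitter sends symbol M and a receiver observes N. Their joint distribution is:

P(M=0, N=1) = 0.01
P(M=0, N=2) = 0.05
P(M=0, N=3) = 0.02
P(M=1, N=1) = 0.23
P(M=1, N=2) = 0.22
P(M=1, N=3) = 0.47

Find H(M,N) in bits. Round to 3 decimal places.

1.876 bits

H(M,N) = −Σ p(x,y)·log₂ p(x,y) over all 6 cells.
  cell (0,1): −0.01·log₂0.01 = 0.0664
  cell (0,2): −0.05·log₂0.05 = 0.2161
  cell (0,3): −0.02·log₂0.02 = 0.1129
  cell (1,1): −0.23·log₂0.23 = 0.4877
  cell (1,2): −0.22·log₂0.22 = 0.4806
  cell (1,3): −0.47·log₂0.47 = 0.5120
Sum = 1.876 bits.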